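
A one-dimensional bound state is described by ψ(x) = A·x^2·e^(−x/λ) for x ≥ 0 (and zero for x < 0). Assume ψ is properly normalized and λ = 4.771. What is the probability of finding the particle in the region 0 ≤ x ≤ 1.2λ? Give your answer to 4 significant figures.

P ≈ 0.09587

P = ∫_{0}^{1.2λ} |ψ(x)|² dx.
Since A² = 1/(3·λ^5/4), this is the region integral divided by the full normalization integral.
Substituting u = x/λ, A² and the length scale cancel in the ratio: P = ∫_{0}^{1.2} u^4·e^(-2·u) du / ∫_{0}^{∞} u^4·e^(-2·u) du.
Using ∫ u^4·e^(-2·u) du = -(u^4/2 + u^3 + 3·u^2/2 + 3·u/2 + 3/4)·e^(-2·u), the numerator is ≈ 0.0719014 and the denominator is 3/4.
Evaluating gives P = 0.095869.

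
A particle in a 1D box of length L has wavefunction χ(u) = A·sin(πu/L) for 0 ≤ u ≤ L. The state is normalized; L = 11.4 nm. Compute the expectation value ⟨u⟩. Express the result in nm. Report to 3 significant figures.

⟨u⟩ ≈ 5.70 nm

By definition ⟨u⟩ = ∫ u |χ(u)|² du.
Evaluating both integrals, ⟨u⟩ = L/2.
Putting L = 11.4 gives 5.700.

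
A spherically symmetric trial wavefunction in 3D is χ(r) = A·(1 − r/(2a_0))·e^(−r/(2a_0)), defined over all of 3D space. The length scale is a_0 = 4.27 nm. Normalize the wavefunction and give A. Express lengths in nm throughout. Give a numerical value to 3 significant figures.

The normalization condition is ∫|χ|² 4πr² dr = 1 from 0 to ∞.
(Spherical symmetry: dV = 4πr² dr.)
Recall ∫₀^∞ r^m e^(−r/β) dr = m!·β^(m+1), with χ = A·(1 − r/(2a_0))·e^(−r/(2a_0)), the integral evaluates to A²·[8·π·a_0^3].
Hence A² = 1/[8·π·a_0^3].
With a_0 = 4.27: A² = 0.0005111 and A = 0.02261.

A ≈ 0.0226 nm^(-3/2)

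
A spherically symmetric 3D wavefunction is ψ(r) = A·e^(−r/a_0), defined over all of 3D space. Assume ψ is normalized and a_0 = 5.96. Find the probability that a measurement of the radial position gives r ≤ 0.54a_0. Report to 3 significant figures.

P ≈ 0.0956

With dV = 4πr²dr, the probability is ∫|ψ|² dV over r ≤ 0.54a_0.
A² is fixed by ∫₀^∞ 4πr²|ψ|² dr = 1, i.e. A² = (π·a_0^3)^(−1).
In terms of u = r/a_0 (A², 4π and the length scale all cancel between numerator and denominator), P = [∫_{0}^{0.54} u^2·e^(-2·u) du] / [∫_{0}^{∞} u^2·e^(-2·u) du].
An antiderivative of u^2·e^(-2·u) is -(2·u^2 + 2·u + 1)·e^(-2·u)/4; evaluating from 0 to 0.54 gives 1/4 - 3329·e^(-27/25)/5000, while the full integral is 1/4.
Taking the ratio yields P = 0.09559.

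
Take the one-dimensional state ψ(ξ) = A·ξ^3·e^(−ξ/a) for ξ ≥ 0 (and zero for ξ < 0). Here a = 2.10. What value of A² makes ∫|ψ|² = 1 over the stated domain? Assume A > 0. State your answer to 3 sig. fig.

A^2 ≈ 0.000987

Require ∫ |ψ|² dξ = 1 over the whole domain.
With ∫₀^∞ ξ^6 e^(−αξ) dξ = 6!/α^7, ∫|ψ|² dξ = A²·(45·a^7/8).
Hence A² = 1/[45·a^7/8].
Plugging in a = 2.10 yields A = 0.03142.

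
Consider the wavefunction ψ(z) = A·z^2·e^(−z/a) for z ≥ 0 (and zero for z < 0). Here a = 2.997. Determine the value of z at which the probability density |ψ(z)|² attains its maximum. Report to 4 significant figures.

z ≈ 5.994

The maximum of |ψ(z)|² occurs where its derivative vanishes.
This gives z = 2·a.
With a = 2.997, the most probable position is 5.9940.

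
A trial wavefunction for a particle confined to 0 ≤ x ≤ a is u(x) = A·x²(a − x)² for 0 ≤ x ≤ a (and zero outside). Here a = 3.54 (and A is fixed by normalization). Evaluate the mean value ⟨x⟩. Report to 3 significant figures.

⟨x⟩ ≈ 1.77

The expectation value is the |u|²-weighted average of x: ∫ x|u|² dx.
Expanding the polynomial and integrating term by term, evaluating both integrals, ⟨x⟩ = a/2.
Putting a = 3.54 gives 1.770.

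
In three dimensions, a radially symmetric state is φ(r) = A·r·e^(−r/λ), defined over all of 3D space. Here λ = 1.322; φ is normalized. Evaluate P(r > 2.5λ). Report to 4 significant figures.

With dV = 4πr²dr, the probability is ∫|φ|² dV over r > 2.5λ.
Normalization gives A² = 1/(3·π·λ^5).
Let u = r/λ; then A², 4π and the length scale all cancel, so P = ∫_{2.5}^{∞} u^4·e^(-2·u) du ÷ ∫_{0}^{∞} u^4·e^(-2·u) du.
Using ∫ u^4·e^(-2·u) du = -(u^4/2 + u^3 + 3·u^2/2 + 3·u/2 + 3/4)·e^(-2·u), the numerator is 1569·e^(-5)/32 and the denominator is 3/4.
Taking the ratio yields P = 0.44049.

P ≈ 0.4405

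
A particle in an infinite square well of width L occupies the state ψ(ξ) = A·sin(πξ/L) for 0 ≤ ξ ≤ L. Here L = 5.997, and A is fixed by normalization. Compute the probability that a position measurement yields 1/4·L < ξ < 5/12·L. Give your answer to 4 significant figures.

P ≈ 0.2462

The probability is P = ∫ |ψ|² dξ over [1/4·L, 5/12·L].
With A² fixed by ∫|ψ|² = 1, i.e. A² = (L/2)^(−1), substitute and integrate.
Let u = ξ/L; then A² and the length scale cancel, so P = ∫_{1/4}^{5/12} sin(π·u)^2 du ÷ ∫_{0}^{1} sin(π·u)^2 du.
An antiderivative of sin(π·u)^2 is u/2 - sin(2·π·u)/(4·π); evaluating from 1/4 to 5/12 gives 1/(8·π) + 1/12, while the full integral is 1/2.
This works out to P = (3 + 2·π)/(12·π).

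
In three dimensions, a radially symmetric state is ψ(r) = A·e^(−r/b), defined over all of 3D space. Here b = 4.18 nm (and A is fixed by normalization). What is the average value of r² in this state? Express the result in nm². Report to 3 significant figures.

⟨r^2⟩ ≈ 52.4 nm^2

The expectation value is the |ψ|²-weighted average of r^2: ∫ r^2|ψ|² 4πr² dr.
With ∫₀^∞ r^4 e^(−αr) dr = 4!/α^5, since the A² factors cancel between numerator and denominator, ⟨r²⟩ = 3·b^2.
With b = 4.18, ⟨r^2⟩ = 52.42.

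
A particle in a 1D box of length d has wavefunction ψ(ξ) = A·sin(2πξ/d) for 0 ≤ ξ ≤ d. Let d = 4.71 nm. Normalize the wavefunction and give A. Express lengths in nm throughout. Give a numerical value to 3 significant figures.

A ≈ 0.652 nm^(-1/2)

We need A² ∫|f|² dξ = 1, taking the integral from 0 to d.
With ∫₀^d sin²(nπξ/d) dξ = d/2, ∫|ψ|² dξ = A²·(d/2).
So A² = (d/2)^(−1).
With d = 4.71: A² = 0.4246 and A = 0.6516.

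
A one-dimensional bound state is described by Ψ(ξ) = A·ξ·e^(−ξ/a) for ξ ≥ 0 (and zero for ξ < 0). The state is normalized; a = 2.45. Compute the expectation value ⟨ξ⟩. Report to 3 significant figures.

The expectation value is the |Ψ|²-weighted average of ξ: ∫ ξ|Ψ|² dξ.
Using ∫₀^∞ ξⁿ e^(−αξ) dξ = n!/αⁿ⁺¹, the ratio of the moment integral to the normalization integral gives ⟨ξ⟩ = 3·a/2.
With a = 2.45, ⟨ξ⟩ = 3.675.

⟨ξ⟩ ≈ 3.68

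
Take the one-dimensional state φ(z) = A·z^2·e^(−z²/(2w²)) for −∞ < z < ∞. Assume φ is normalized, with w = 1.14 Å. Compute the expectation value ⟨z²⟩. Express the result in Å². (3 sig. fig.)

⟨z^2⟩ ≈ 3.25 Å^2

⟨z²⟩ = ∫ z^2 |φ|² dz over the full domain.
Using the Gaussian integral ∫_{−∞}^{∞} e^(−αz²) dz = √(π/α), since the A² factors cancel between numerator and denominator, ⟨z²⟩ = 5·w^2/2.
With w = 1.14, ⟨z^2⟩ = 3.249.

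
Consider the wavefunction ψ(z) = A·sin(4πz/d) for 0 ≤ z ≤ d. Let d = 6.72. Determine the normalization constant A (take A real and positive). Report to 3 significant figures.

We need A² ∫|f|² dz = 1, taking the integral from 0 to d.
Using sin²θ = (1 − cos 2θ)/2, carrying out the integral gives A² · d/2.
Plugging in d = 6.72 yields A = 0.5455.

A ≈ 0.546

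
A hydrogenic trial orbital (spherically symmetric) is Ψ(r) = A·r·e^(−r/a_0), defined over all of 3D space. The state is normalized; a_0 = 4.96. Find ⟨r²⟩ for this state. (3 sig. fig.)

By definition ⟨r²⟩ = ∫ r^2 |Ψ(r)|² 4πr² dr.
Since the A² factors cancel between numerator and denominator, ⟨r²⟩ = 15·a_0^2/2.
Putting a_0 = 4.96 gives 184.5.

⟨r^2⟩ ≈ 185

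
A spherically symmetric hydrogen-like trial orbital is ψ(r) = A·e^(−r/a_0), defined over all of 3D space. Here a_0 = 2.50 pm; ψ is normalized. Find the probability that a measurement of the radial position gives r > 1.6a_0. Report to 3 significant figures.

P = ∫ |ψ|² 4πr² dr over r > 1.6a_0.
Normalization gives A² = 1/(π·a_0^3).
In terms of u = r/a_0 (A², 4π and the length scale all cancel between numerator and denominator), P = [∫_{1.6}^{∞} u^2·e^(-2·u) du] / [∫_{0}^{∞} u^2·e^(-2·u) du].
With ∫ u^2·e^(-2·u) du = -(2·u^2 + 2·u + 1)·e^(-2·u)/4 + C, the region integral is 233·e^(-16/5)/100 and the full one is 1/4.
This evaluates to P = 0.3799.

P ≈ 0.380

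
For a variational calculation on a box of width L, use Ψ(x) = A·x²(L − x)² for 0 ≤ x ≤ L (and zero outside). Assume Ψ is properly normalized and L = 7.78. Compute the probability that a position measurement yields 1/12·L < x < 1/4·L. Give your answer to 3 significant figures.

|Ψ|² is the probability density, so P = ∫_{1/12·L}^{1/4·L} |Ψ|² dx.
With A² fixed by ∫|Ψ|² = 1, i.e. A² = (L^9/630)^(−1), substitute and integrate.
Substituting u = x/L, A² and the length scale cancel in the ratio: P = ∫_{1/12}^{1/4} u^4·(1 - u)^4 du / ∫_{0}^{1} u^4·(1 - u)^4 du.
Using ∫ u^4·(1 - u)^4 du = u^5·(70·u^4 - 315·u^3 + 540·u^2 - 420·u + 126)/630, the numerator is ≈ 0.000077059 and the denominator is 1/630.
The result is P = 0.04855.

P ≈ 0.0485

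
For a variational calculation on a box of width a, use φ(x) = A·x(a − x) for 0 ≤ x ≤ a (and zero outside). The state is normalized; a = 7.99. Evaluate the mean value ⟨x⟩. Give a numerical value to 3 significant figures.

By definition ⟨x⟩ = ∫ x |φ(x)|² dx.
Expanding the polynomial and integrating term by term, evaluating both integrals, ⟨x⟩ = a/2.
With a = 7.99, ⟨x⟩ = 3.995.

⟨x⟩ ≈ 4.00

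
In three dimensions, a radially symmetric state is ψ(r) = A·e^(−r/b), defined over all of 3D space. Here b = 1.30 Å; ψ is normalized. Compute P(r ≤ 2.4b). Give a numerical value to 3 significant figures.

P ≈ 0.857

Integrate the radial probability density 4πr²|ψ|² over r ≤ 2.4b.
The full normalization integral is A²·[π·b^3] = 1, fixing A².
Let u = r/b; then A², 4π and the length scale all cancel, so P = ∫_{0}^{2.4} u^2·e^(-2·u) du ÷ ∫_{0}^{∞} u^2·e^(-2·u) du.
An antiderivative of u^2·e^(-2·u) is -(2·u^2 + 2·u + 1)·e^(-2·u)/4; evaluating from 0 to 2.4 gives 1/4 - 433·e^(-24/5)/100, while the full integral is 1/4.
The region integral divided by the full integral gives P = 0.8575.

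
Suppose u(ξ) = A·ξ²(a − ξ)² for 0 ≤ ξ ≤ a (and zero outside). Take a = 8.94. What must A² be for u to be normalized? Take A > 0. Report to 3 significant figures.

A^2 ≈ 0.00000173

We need A² ∫|f|² dξ = 1, taking the integral from 0 to a.
Expanding the polynomial and integrating term by term, with u = A·ξ²(a − ξ)², the integral evaluates to A²·[a^9/630].
Setting this equal to 1 gives A² = 1/(a^9/630).
With a = 8.94: A² = 0.000001727 and A = 0.001314.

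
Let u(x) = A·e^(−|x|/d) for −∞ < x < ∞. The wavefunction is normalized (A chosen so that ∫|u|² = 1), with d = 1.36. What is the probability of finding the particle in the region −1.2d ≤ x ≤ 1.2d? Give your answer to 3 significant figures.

P ≈ 0.909

P = ∫_{−1.2d}^{1.2d} |u(x)|² dx.
The normalization integral ∫|u|²dx over the whole domain equals d·A², and A² cancels in the ratio.
By symmetry take twice the x ≥ 0 contribution in numerator and denominator; the 2's cancel. Substituting t = x/d, A² and the length scale cancel in the ratio: P = ∫_{0}^{1.2} e^(-2·t) dt / ∫_{0}^{∞} e^(-2·t) dt.
With ∫ e^(-2·t) dt = -e^(-2·t)/2 + C, the region integral is 1/2 - e^(-12/5)/2 and the full one is 1/2.
The result is P = 0.9093.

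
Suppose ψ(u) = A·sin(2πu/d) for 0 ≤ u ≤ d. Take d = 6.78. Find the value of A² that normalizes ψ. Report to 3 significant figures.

A^2 ≈ 0.295

Normalization requires ∫|ψ|² du = 1, integrated from 0 to d.
∫|ψ|² du = A²·(d/2).
So A² = (d/2)^(−1).
Substituting d = 6.78 gives A² = 0.2950, so A = 0.5431.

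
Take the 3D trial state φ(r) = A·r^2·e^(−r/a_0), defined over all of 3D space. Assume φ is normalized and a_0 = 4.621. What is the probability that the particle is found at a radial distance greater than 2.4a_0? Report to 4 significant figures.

P = ∫ |φ|² 4πr² dr over r > 2.4a_0.
Normalization gives A² = 1/(45·π·a_0^7/2).
In terms of u = r/a_0 (A², 4π and the length scale all cancel between numerator and denominator), P = [∫_{2.4}^{∞} u^6·e^(-2·u) du] / [∫_{0}^{∞} u^6·e^(-2·u) du].
An antiderivative of u^6·e^(-2·u) is -(4·u^6 + 12·u^5 + 30·u^4 + 60·u^3 + 90·u^2 + 90·u + 45)·e^(-2·u)/8; evaluating from 2.4 to ∞ gives ≈ 4.44828, while the full integral is 45/8.
This evaluates to P = 0.79080.

P ≈ 0.7908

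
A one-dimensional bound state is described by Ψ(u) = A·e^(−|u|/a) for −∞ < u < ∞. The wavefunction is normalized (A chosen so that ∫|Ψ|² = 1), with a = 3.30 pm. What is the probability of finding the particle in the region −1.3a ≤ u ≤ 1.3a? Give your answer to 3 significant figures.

P ≈ 0.926

P = ∫_{−1.3a}^{1.3a} |Ψ(u)|² du.
With A² fixed by ∫|Ψ|² = 1, i.e. A² = (a)^(−1), substitute and integrate.
Both integrals are even about u = 0, so only the u ≥ 0 halves are needed (the factors of 2 cancel). Let t = u/a; then A² and the length scale cancel, so P = ∫_{0}^{1.3} e^(-2·t) dt ÷ ∫_{0}^{∞} e^(-2·t) dt.
Using ∫ e^(-2·t) dt = -e^(-2·t)/2, the numerator is 1/2 - e^(-13/5)/2 and the denominator is 1/2.
Evaluating gives P = 0.9257.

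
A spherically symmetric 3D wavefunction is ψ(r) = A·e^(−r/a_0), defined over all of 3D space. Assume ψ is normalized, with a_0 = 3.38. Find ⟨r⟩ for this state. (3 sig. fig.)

⟨r⟩ ≈ 5.07

By definition ⟨r⟩ = ∫ r |ψ(r)|² 4πr² dr.
Recall ∫₀^∞ r^m e^(−r/β) dr = m!·β^(m+1), since the A² factors cancel between numerator and denominator, ⟨r⟩ = 3·a_0/2.
Putting a_0 = 3.38 gives 5.070.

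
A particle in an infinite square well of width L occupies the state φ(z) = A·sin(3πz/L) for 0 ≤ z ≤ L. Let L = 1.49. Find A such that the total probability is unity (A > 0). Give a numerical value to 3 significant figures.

Require ∫ |φ|² dz = 1 over the whole domain.
Using sin²θ = (1 − cos 2θ)/2, the integral (without the A² prefactor) comes out to L/2.
So A² = (L/2)^(−1).
Substituting L = 1.49 gives A² = 1.342, so A = 1.159.

A ≈ 1.16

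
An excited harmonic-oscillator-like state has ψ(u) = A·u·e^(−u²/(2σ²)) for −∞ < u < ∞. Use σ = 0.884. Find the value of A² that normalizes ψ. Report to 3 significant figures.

Normalization requires ∫|ψ|² du = 1, integrated from −∞ to ∞.
Differentiating ∫e^(−αu²) du = √(π/α) under α to get the higher moments, the integral (without the A² prefactor) comes out to √(π)·σ^3/2.
Plugging in σ = 0.884 yields A = 1.278.

A^2 ≈ 1.63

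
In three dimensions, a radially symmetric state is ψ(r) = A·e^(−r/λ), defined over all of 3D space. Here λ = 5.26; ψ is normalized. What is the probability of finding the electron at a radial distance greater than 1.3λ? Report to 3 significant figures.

P ≈ 0.518

Integrate the radial probability density 4πr²|ψ|² over r > 1.3λ.
Normalization gives A² = 1/(π·λ^3).
Substituting u = r/λ, A², 4π and the length scale all cancel in the ratio: P = ∫_{1.3}^{∞} u^2·e^(-2·u) du / ∫_{0}^{∞} u^2·e^(-2·u) du.
Using ∫ u^2·e^(-2·u) du = -(2·u^2 + 2·u + 1)·e^(-2·u)/4, the numerator is 349·e^(-13/5)/200 and the denominator is 1/4.
The region integral divided by the full integral gives P = 0.5184.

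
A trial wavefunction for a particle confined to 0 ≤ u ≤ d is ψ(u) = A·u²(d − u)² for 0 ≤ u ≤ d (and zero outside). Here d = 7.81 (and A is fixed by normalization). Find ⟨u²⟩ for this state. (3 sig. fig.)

⟨u^2⟩ ≈ 16.6

The expectation value is the |ψ|²-weighted average of u^2: ∫ u^2|ψ|² du.
Expanding the polynomial and integrating term by term, the ratio of the moment integral to the normalization integral gives ⟨u²⟩ = 3·d^2/11.
With d = 7.81, ⟨u^2⟩ = 16.64.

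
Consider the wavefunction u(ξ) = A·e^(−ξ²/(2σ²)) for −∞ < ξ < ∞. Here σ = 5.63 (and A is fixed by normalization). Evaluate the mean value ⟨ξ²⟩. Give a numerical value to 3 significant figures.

⟨ξ^2⟩ ≈ 15.8

⟨ξ²⟩ = ∫ ξ^2 |u|² dξ over the full domain.
With ∫_{−∞}^{∞} ξ^(2m) e^(−αξ²) dξ = (2m−1)!!·√π / (2^m α^(m+1/2)), since the A² factors cancel between numerator and denominator, ⟨ξ²⟩ = σ^2/2.
With σ = 5.63, ⟨ξ^2⟩ = 15.85.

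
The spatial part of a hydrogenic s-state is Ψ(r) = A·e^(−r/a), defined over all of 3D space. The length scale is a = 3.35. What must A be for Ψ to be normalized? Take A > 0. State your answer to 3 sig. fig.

The normalization condition is ∫|Ψ|² 4πr² dr = 1 from 0 to ∞.
The angular integral contributes 4π, leaving ∫₀^∞ r²|Ψ|² dr.
Carrying out the integral gives A² · π·a^3.
So A² = (π·a^3)^(−1).
Substituting a = 3.35 gives A² = 0.008467, so A = 0.09201.

A ≈ 0.0920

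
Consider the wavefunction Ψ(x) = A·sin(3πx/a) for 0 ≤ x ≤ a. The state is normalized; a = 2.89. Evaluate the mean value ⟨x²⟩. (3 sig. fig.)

⟨x²⟩ = ∫ x^2 |Ψ|² dx over the full domain.
With ∫₀^a sin²(nπx/a) dx = a/2, the ratio of the moment integral to the normalization integral gives ⟨x²⟩ = -a^2/(18·π^2) + a^2/3.
Putting a = 2.89 gives 2.737.

⟨x^2⟩ ≈ 2.74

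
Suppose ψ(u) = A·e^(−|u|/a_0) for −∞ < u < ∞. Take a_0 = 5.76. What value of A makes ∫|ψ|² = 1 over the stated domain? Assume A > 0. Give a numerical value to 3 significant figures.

The normalization condition is ∫|ψ|² du = 1 from −∞ to ∞.
Using ∫₀^∞ uⁿ e^(−αu) du = n!/αⁿ⁺¹, carrying out the integral gives A² · a_0.
Substituting a_0 = 5.76 gives A² = 0.1736, so A = 0.4167.

A ≈ 0.417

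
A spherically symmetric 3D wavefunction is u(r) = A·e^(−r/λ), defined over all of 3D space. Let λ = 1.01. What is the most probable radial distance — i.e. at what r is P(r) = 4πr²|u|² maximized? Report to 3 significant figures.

Set d/dr [P(r) = 4πr²|u|²] = 0 and solve for r > 0.
Solving yields r = λ.
With λ = 1.01, the most probable radial distance is 1.010.

r ≈ 1.01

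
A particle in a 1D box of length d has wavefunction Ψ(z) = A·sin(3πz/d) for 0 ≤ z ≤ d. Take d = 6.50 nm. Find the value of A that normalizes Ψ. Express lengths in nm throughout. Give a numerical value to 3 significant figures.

We need A² ∫|f|² dz = 1, taking the integral from 0 to d.
Using sin²θ = (1 − cos 2θ)/2, ∫|Ψ|² dz = A²·(d/2).
Hence A² = 1/[d/2].
Substituting d = 6.50 gives A² = 0.3077, so A = 0.5547.

A ≈ 0.555 nm^(-1/2)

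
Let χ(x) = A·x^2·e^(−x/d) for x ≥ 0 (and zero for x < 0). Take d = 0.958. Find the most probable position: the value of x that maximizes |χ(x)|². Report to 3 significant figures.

x ≈ 1.92

The maximum of |χ(x)|² occurs where its derivative vanishes.
This gives x = 2·d.
With d = 0.958, the most probable position is 1.916.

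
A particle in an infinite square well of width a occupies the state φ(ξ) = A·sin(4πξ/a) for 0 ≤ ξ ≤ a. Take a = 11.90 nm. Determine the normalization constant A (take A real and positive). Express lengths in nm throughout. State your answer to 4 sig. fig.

The normalization condition is ∫|φ|² dξ = 1 from 0 to a.
∫|φ|² dξ = A²·(a/2).
So A² = (a/2)^(−1).
Plugging in a = 11.90 yields A = 0.40996.

A ≈ 0.4100 nm^(-1/2)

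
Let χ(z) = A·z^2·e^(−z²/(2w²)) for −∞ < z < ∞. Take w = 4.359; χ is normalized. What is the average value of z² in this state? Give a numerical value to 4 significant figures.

⟨z²⟩ = ∫ z^2 |χ|² dz over the full domain.
Evaluating both integrals, ⟨z²⟩ = 5·w^2/2.
Putting w = 4.359 gives 47.502.

⟨z^2⟩ ≈ 47.50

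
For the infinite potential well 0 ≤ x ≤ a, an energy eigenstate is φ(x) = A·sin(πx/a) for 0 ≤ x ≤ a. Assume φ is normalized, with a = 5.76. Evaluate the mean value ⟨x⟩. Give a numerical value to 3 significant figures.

⟨x⟩ ≈ 2.88

⟨x⟩ = ∫ x |φ|² dx over the full domain.
The ratio of the moment integral to the normalization integral gives ⟨x⟩ = a/2.
With a = 5.76, ⟨x⟩ = 2.880.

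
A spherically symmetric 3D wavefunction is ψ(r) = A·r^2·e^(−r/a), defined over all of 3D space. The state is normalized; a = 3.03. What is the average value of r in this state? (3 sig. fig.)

⟨r⟩ ≈ 10.6

The expectation value is the |ψ|²-weighted average of r: ∫ r|ψ|² 4πr² dr.
Since the A² factors cancel between numerator and denominator, ⟨r⟩ = 7·a/2.
Putting a = 3.03 gives 10.61.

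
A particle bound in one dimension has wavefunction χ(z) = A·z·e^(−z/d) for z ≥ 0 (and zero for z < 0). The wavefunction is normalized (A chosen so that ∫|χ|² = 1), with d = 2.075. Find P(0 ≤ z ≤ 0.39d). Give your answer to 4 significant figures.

The probability is P = ∫ |χ|² dz over [0, 0.39d].
The normalization integral ∫|χ|²dz over the whole domain equals d^3/4·A², and A² cancels in the ratio.
Substituting u = z/d, A² and the length scale cancel in the ratio: P = ∫_{0}^{0.39} u^2·e^(-2·u) du / ∫_{0}^{∞} u^2·e^(-2·u) du.
Using ∫ u^2·e^(-2·u) du = -(2·u^2 + 2·u + 1)·e^(-2·u)/4, the numerator is ≈ 0.0111475 and the denominator is 1/4.
This works out to P = 0.044590.

P ≈ 0.04459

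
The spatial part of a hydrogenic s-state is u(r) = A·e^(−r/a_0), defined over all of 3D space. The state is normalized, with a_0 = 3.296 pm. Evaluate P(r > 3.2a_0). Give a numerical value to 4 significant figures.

P = ∫ |u|² 4πr² dr over r > 3.2a_0.
A² is fixed by ∫₀^∞ 4πr²|u|² dr = 1, i.e. A² = (π·a_0^3)^(−1).
Let t = r/a_0; then A², 4π and the length scale all cancel, so P = ∫_{3.2}^{∞} t^2·e^(-2·t) dt ÷ ∫_{0}^{∞} t^2·e^(-2·t) dt.
An antiderivative of t^2·e^(-2·t) is -(2·t^2 + 2·t + 1)·e^(-2·t)/4; evaluating from 3.2 to ∞ gives 697·e^(-32/5)/100, while the full integral is 1/4.
This evaluates to P = 0.046324.

P ≈ 0.04632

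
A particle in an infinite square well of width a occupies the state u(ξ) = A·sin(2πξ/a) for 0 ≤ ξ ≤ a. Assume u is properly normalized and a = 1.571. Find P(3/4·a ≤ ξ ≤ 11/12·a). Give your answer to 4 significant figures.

The probability is P = ∫ |u|² dξ over [3/4·a, 11/12·a].
With A² fixed by ∫|u|² = 1, i.e. A² = (a/2)^(−1), substitute and integrate.
In terms of t = ξ/a (A² and the length scale cancel between numerator and denominator), P = [∫_{3/4}^{11/12} sin(2·π·t)^2 dt] / [∫_{0}^{1} sin(2·π·t)^2 dt].
An antiderivative of sin(2·π·t)^2 is t/2 - sin(4·π·t)/(8·π); evaluating from 3/4 to 11/12 gives √(3)/(16·π) + 1/12, while the full integral is 1/2.
Taking the ratio, P = (√(3)/8 + π/6)/π.

P ≈ 0.2356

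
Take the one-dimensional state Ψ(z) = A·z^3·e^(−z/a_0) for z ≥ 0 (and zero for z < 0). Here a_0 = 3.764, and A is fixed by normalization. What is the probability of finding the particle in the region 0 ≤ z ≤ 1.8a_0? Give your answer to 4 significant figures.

The probability is P = ∫ |Ψ|² dz over [0, 1.8a_0].
With A² fixed by ∫|Ψ|² = 1, i.e. A² = (45·a_0^7/8)^(−1), substitute and integrate.
Substituting u = z/a_0, A² and the length scale cancel in the ratio: P = ∫_{0}^{1.8} u^6·e^(-2·u) du / ∫_{0}^{∞} u^6·e^(-2·u) du.
With ∫ u^6·e^(-2·u) du = -(4·u^6 + 12·u^5 + 30·u^4 + 60·u^3 + 90·u^2 + 90·u + 45)·e^(-2·u)/8 + C, the region integral is ≈ 0.412163 and the full one is 45/8.
The result is P = 0.073273.

P ≈ 0.07327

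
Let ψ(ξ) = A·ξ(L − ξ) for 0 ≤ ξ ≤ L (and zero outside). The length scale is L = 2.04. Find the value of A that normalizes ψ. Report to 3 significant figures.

A ≈ 0.921

Normalization requires ∫|ψ|² dξ = 1, integrated from 0 to L.
Expanding the polynomial and integrating term by term, with ψ = A·ξ(L − ξ), the integral evaluates to A²·[L^5/30].
Hence A² = 1/[L^5/30].
Plugging in L = 2.04 yields A = 0.9215.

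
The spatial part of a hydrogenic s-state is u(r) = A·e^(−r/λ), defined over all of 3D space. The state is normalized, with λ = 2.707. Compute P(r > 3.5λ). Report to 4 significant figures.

P ≈ 0.02964

Integrate the radial probability density 4πr²|u|² over r > 3.5λ.
Normalization gives A² = 1/(π·λ^3).
Let t = r/λ; then A², 4π and the length scale all cancel, so P = ∫_{3.5}^{∞} t^2·e^(-2·t) dt ÷ ∫_{0}^{∞} t^2·e^(-2·t) dt.
An antiderivative of t^2·e^(-2·t) is -(2·t^2 + 2·t + 1)·e^(-2·t)/4; evaluating from 3.5 to ∞ gives 65·e^(-7)/8, while the full integral is 1/4.
The region integral divided by the full integral gives P = 0.029636.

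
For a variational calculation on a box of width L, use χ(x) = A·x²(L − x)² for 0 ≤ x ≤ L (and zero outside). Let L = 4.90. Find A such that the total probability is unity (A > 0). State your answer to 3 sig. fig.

A ≈ 0.0197

Require ∫ |χ|² dx = 1 over the whole domain.
Expanding the polynomial and integrating term by term, carrying out the integral gives A² · L^9/630.
Hence A² = 1/[L^9/630].
Plugging in L = 4.90 yields A = 0.01967.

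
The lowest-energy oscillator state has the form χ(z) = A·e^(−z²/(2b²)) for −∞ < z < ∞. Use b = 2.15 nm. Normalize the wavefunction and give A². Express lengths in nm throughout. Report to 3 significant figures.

A^2 ≈ 0.262 nm^(-1)

Normalization requires ∫|χ|² dz = 1, integrated from −∞ to ∞.
Using the Gaussian integral ∫_{−∞}^{∞} e^(−αz²) dz = √(π/α), carrying out the integral gives A² · √(π)·b.
Setting this equal to 1 gives A² = 1/(√(π)·b).
Plugging in b = 2.15 yields A = 0.5123.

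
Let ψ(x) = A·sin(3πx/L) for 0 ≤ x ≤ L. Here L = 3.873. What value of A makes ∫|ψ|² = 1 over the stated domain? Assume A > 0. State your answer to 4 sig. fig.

The normalization condition is ∫|ψ|² dx = 1 from 0 to L.
The integral (without the A² prefactor) comes out to L/2.
So A² = (L/2)^(−1).
Substituting L = 3.873 gives A² = 0.51640, so A = 0.71861.

A ≈ 0.7186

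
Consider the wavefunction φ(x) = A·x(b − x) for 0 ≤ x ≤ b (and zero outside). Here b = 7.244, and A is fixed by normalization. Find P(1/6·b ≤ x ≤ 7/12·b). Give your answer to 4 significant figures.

|φ|² is the probability density, so P = ∫_{1/6·b}^{7/12·b} |φ|² dx.
Since A² = 1/(b^5/30), this is the region integral divided by the full normalization integral.
In terms of u = x/b (A² and the length scale cancel between numerator and denominator), P = [∫_{1/6}^{7/12} u^2·(1 - u)^2 du] / [∫_{0}^{1} u^2·(1 - u)^2 du].
With ∫ u^2·(1 - u)^2 du = u^3·(6·u^2 - 15·u + 10)/30 + C, the region integral is ≈ 0.0205962 and the full one is 1/30.
Evaluating gives P = 0.61789.

P ≈ 0.6179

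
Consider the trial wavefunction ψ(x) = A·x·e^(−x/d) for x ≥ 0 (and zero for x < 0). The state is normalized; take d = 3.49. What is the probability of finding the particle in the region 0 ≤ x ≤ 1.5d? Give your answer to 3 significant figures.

P ≈ 0.577

The probability is P = ∫ |ψ|² dx over [0, 1.5d].
With A² fixed by ∫|ψ|² = 1, i.e. A² = (d^3/4)^(−1), substitute and integrate.
In terms of u = x/d (A² and the length scale cancel between numerator and denominator), P = [∫_{0}^{1.5} u^2·e^(-2·u) du] / [∫_{0}^{∞} u^2·e^(-2·u) du].
With ∫ u^2·e^(-2·u) du = -(2·u^2 + 2·u + 1)·e^(-2·u)/4 + C, the region integral is 1/4 - 17·e^(-3)/8 and the full one is 1/4.
This works out to P = 0.5768.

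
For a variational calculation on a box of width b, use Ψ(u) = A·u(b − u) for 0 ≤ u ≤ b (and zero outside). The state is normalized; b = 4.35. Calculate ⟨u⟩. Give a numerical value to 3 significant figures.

By definition ⟨u⟩ = ∫ u |Ψ(u)|² du.
Expanding the polynomial and integrating term by term, since the A² factors cancel between numerator and denominator, ⟨u⟩ = b/2.
With b = 4.35, ⟨u⟩ = 2.175.

⟨u⟩ ≈ 2.18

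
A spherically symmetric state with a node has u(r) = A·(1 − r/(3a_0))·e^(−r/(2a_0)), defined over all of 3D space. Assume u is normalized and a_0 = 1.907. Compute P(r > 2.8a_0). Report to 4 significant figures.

P ≈ 0.6474

Integrate the radial probability density 4πr²|u|² over r > 2.8a_0.
The full normalization integral is A²·[8·π·a_0^3/3] = 1, fixing A².
Substituting t = r/a_0, A², 4π and the length scale all cancel in the ratio: P = ∫_{2.8}^{∞} t^2·(1 - t/3)^2·e^(-t) dt / ∫_{0}^{∞} t^2·(1 - t/3)^2·e^(-t) dt.
With ∫ t^2·(1 - t/3)^2·e^(-t) dt = (-t^4 + 2·t^3 - 3·t^2 - 6·t - 6)·e^(-t)/9 + C, the region integral is ≈ 0.431627 and the full one is 2/3.
The region integral divided by the full integral gives P = 0.64744.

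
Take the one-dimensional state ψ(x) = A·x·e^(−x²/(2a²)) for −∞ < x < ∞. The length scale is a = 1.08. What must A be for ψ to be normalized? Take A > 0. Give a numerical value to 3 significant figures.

Normalization requires ∫|ψ|² dx = 1, integrated from −∞ to ∞.
With ∫_{−∞}^{∞} x^(2m) e^(−αx²) dx = (2m−1)!!·√π / (2^m α^(m+1/2)), the integral (without the A² prefactor) comes out to √(π)·a^3/2.
So A² = (√(π)·a^3/2)^(−1).
Plugging in a = 1.08 yields A = 0.9464.

A ≈ 0.946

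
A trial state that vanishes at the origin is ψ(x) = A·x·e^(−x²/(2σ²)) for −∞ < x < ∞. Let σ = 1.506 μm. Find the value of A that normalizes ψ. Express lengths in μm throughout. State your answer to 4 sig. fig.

The normalization condition is ∫|ψ|² dx = 1 from −∞ to ∞.
Carrying out the integral gives A² · √(π)·σ^3/2.
Substituting σ = 1.506 gives A² = 0.33035, so A = 0.57476.

A ≈ 0.5748 μm^(-3/2)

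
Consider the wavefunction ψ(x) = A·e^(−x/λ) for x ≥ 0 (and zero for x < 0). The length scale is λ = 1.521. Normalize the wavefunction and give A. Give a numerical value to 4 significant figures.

We need A² ∫|f|² dx = 1, taking the integral from 0 to ∞.
Using ∫₀^∞ xⁿ e^(−αx) dx = n!/αⁿ⁺¹, carrying out the integral gives A² · λ/2.
Setting this equal to 1 gives A² = 1/(λ/2).
Substituting λ = 1.521 gives A² = 1.3149, so A = 1.1467.

A ≈ 1.147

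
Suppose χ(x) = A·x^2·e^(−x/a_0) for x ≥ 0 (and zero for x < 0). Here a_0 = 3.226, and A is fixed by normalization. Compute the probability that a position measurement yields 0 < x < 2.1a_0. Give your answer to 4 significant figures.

P = ∫_{0}^{2.1a_0} |χ(x)|² dx.
Since A² = 1/(3·a_0^5/4), this is the region integral divided by the full normalization integral.
Let u = x/a_0; then A² and the length scale cancel, so P = ∫_{0}^{2.1} u^4·e^(-2·u) du ÷ ∫_{0}^{∞} u^4·e^(-2·u) du.
Using ∫ u^4·e^(-2·u) du = -(u^4/2 + u^3 + 3·u^2/2 + 3·u/2 + 3/4)·e^(-2·u), the numerator is ≈ 0.307630 and the denominator is 3/4.
Taking the ratio, P = 0.41017.

P ≈ 0.4102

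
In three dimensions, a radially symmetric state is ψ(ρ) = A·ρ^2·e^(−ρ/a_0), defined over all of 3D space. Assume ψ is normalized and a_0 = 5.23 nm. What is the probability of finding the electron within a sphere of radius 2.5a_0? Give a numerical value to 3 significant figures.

P ≈ 0.238

Integrate the radial probability density 4πρ²|ψ|² over ρ ≤ 2.5a_0.
A² is fixed by ∫₀^∞ 4πρ²|ψ|² dρ = 1, i.e. A² = (45·π·a_0^7/2)^(−1).
In terms of u = ρ/a_0 (A², 4π and the length scale all cancel between numerator and denominator), P = [∫_{0}^{2.5} u^6·e^(-2·u) du] / [∫_{0}^{∞} u^6·e^(-2·u) du].
Using ∫ u^6·e^(-2·u) du = -(4·u^6 + 12·u^5 + 30·u^4 + 60·u^3 + 90·u^2 + 90·u + 45)·e^(-2·u)/8, the numerator is ≈ 1.3377 and the denominator is 45/8.
This evaluates to P = 0.2378.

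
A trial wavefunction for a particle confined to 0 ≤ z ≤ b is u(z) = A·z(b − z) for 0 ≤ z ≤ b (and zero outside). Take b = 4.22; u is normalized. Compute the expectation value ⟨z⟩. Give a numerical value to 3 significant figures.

The expectation value is the |u|²-weighted average of z: ∫ z|u|² dz.
Expanding the polynomial and integrating term by term, since the A² factors cancel between numerator and denominator, ⟨z⟩ = b/2.
With b = 4.22, ⟨z⟩ = 2.110.

⟨z⟩ ≈ 2.11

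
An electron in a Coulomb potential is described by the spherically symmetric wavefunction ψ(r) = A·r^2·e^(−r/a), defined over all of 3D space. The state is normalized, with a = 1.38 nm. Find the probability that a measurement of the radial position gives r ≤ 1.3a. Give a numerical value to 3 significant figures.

P ≈ 0.0172

P = ∫ |ψ|² 4πr² dr over r ≤ 1.3a.
A² is fixed by ∫₀^∞ 4πr²|ψ|² dr = 1, i.e. A² = (45·π·a^7/2)^(−1).
Let u = r/a; then A², 4π and the length scale all cancel, so P = ∫_{0}^{1.3} u^6·e^(-2·u) du ÷ ∫_{0}^{∞} u^6·e^(-2·u) du.
An antiderivative of u^6·e^(-2·u) is -(4·u^6 + 12·u^5 + 30·u^4 + 60·u^3 + 90·u^2 + 90·u + 45)·e^(-2·u)/8; evaluating from 0 to 1.3 gives ≈ 0.096582, while the full integral is 45/8.
Taking the ratio yields P = 0.01717.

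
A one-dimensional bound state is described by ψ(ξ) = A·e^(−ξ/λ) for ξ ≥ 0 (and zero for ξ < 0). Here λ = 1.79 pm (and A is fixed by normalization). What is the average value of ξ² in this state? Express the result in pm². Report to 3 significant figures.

The expectation value is the |ψ|²-weighted average of ξ^2: ∫ ξ^2|ψ|² dξ.
Recall ∫₀^∞ ξ^m e^(−ξ/β) dξ = m!·β^(m+1), since the A² factors cancel between numerator and denominator, ⟨ξ²⟩ = λ^2/2.
Putting λ = 1.79 gives 1.602.

⟨ξ^2⟩ ≈ 1.60 pm^2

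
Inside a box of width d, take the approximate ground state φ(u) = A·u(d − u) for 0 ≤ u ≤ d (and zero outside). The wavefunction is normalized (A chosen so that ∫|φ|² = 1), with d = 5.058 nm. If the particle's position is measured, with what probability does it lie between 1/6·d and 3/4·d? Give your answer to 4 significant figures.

P ≈ 0.8610

|φ|² is the probability density, so P = ∫_{1/6·d}^{3/4·d} |φ|² du.
The normalization integral ∫|φ|²du over the whole domain equals d^5/30·A², and A² cancels in the ratio.
Substituting t = u/d, A² and the length scale cancel in the ratio: P = ∫_{1/6}^{3/4} t^2·(1 - t)^2 dt / ∫_{0}^{1} t^2·(1 - t)^2 dt.
Using ∫ t^2·(1 - t)^2 dt = t^3·(6·t^2 - 15·t + 10)/30, the numerator is ≈ 0.0286997 and the denominator is 1/30.
This works out to P = 0.86099.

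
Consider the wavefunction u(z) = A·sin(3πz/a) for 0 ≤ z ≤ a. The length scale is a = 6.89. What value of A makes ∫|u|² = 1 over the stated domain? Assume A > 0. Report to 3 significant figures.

A ≈ 0.539

We need A² ∫|f|² dz = 1, taking the integral from 0 to a.
Using sin²θ = (1 − cos 2θ)/2, the integral (without the A² prefactor) comes out to a/2.
So A² = (a/2)^(−1).
Plugging in a = 6.89 yields A = 0.5388.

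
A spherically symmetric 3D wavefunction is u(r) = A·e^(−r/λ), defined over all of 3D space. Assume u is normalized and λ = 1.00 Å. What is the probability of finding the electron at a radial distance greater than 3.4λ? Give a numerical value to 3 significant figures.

P ≈ 0.0344

With dV = 4πr²dr, the probability is ∫|u|² dV over r > 3.4λ.
The full normalization integral is A²·[π·λ^3] = 1, fixing A².
In terms of t = r/λ (A², 4π and the length scale all cancel between numerator and denominator), P = [∫_{3.4}^{∞} t^2·e^(-2·t) dt] / [∫_{0}^{∞} t^2·e^(-2·t) dt].
With ∫ t^2·e^(-2·t) dt = -(2·t^2 + 2·t + 1)·e^(-2·t)/4 + C, the region integral is 773·e^(-34/5)/100 and the full one is 1/4.
Taking the ratio yields P = 0.03444.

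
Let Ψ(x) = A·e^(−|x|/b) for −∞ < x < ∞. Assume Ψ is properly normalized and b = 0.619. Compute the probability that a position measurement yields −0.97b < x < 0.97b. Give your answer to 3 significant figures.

P ≈ 0.856

|Ψ|² is the probability density, so P = ∫_{−0.97b}^{0.97b} |Ψ|² dx.
Since A² = 1/(b), this is the region integral divided by the full normalization integral.
Both integrals are even about x = 0, so only the x ≥ 0 halves are needed (the factors of 2 cancel). In terms of u = x/b (A² and the length scale cancel between numerator and denominator), P = [∫_{0}^{0.97} e^(-2·u) du] / [∫_{0}^{∞} e^(-2·u) du].
Using ∫ e^(-2·u) du = -e^(-2·u)/2, the numerator is 1/2 - e^(-97/50)/2 and the denominator is 1/2.
The result is P = 0.8563.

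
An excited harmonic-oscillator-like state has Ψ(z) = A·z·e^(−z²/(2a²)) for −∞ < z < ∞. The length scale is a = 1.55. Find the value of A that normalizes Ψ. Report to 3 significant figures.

Normalization requires ∫|Ψ|² dz = 1, integrated from −∞ to ∞.
Using the Gaussian integral ∫_{−∞}^{∞} e^(−αz²) dz = √(π/α), with Ψ = A·z·e^(−z²/(2a²)), the integral evaluates to A²·[√(π)·a^3/2].
Hence A² = 1/[√(π)·a^3/2].
Plugging in a = 1.55 yields A = 0.5505.

A ≈ 0.550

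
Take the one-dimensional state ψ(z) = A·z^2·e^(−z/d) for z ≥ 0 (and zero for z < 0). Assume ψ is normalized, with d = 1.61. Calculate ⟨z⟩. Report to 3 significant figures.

⟨z⟩ = ∫ z |ψ|² dz over the full domain.
With ∫₀^∞ z^5 e^(−αz) dz = 5!/α^6, the ratio of the moment integral to the normalization integral gives ⟨z⟩ = 5·d/2.
Putting d = 1.61 gives 4.025.

⟨z⟩ ≈ 4.03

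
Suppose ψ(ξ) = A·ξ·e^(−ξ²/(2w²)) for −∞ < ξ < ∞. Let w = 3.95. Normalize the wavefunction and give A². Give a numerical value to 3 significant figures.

A^2 ≈ 0.0183

Require ∫ |ψ|² dξ = 1 over the whole domain.
With ∫_{−∞}^{∞} ξ^(2m) e^(−αξ²) dξ = (2m−1)!!·√π / (2^m α^(m+1/2)), ∫|ψ|² dξ = A²·(√(π)·w^3/2).
Setting this equal to 1 gives A² = 1/(√(π)·w^3/2).
Plugging in w = 3.95 yields A = 0.1353.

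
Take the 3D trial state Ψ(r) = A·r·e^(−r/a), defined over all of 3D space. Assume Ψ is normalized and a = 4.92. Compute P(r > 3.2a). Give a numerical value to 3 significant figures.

P = ∫ |Ψ|² 4πr² dr over r > 3.2a.
A² is fixed by ∫₀^∞ 4πr²|Ψ|² dr = 1, i.e. A² = (3·π·a^5)^(−1).
In terms of u = r/a (A², 4π and the length scale all cancel between numerator and denominator), P = [∫_{3.2}^{∞} u^4·e^(-2·u) du] / [∫_{0}^{∞} u^4·e^(-2·u) du].
With ∫ u^4·e^(-2·u) du = -(u^4/2 + u^3 + 3·u^2/2 + 3·u/2 + 3/4)·e^(-2·u) + C, the region integral is ≈ 0.17630 and the full one is 3/4.
The region integral divided by the full integral gives P = 0.2351.

P ≈ 0.235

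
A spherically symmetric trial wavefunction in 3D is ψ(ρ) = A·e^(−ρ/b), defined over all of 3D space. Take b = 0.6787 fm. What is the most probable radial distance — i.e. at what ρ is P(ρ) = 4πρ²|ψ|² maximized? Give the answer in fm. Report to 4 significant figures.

Set d/dρ [P(ρ) = 4πρ²|ψ|²] = 0 and solve for ρ > 0.
Solving yields ρ = b.
With b = 0.6787, the most probable radial distance is 0.67870 fm.

ρ ≈ 0.6787 fm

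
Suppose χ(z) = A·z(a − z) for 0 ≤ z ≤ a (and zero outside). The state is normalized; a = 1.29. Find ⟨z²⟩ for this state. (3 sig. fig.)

The expectation value is the |χ|²-weighted average of z^2: ∫ z^2|χ|² dz.
Expanding the polynomial and integrating term by term, evaluating both integrals, ⟨z²⟩ = 2·a^2/7.
Putting a = 1.29 gives 0.4755.

⟨z^2⟩ ≈ 0.475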